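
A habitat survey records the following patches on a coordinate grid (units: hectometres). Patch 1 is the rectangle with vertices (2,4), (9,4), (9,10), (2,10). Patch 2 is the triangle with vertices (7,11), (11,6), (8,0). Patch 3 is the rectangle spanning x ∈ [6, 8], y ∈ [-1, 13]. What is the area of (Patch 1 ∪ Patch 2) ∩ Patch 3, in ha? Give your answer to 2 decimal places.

The region (Patch 1 ∪ Patch 2) ∩ Patch 3 is the polygon with vertices (7.636,4), (6,4), (6,10), (7.091,10), (7,11), (7.8,10), (8,10), (8,0).
By the shoelace formula its area is 13.08.

13.08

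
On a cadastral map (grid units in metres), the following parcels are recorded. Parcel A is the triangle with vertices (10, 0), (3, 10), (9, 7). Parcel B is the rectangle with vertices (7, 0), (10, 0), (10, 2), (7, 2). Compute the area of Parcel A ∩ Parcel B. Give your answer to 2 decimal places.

The intersection is the polygon with vertices (8.6,2), (9.714,2), (10,0).
By the shoelace formula its area is 1.11.

1.11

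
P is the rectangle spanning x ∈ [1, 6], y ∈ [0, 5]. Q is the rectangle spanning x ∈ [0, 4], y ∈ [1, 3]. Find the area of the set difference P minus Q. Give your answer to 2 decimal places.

|P∩Q|: x∈[1,4], y∈[1,3] → 3·2 = 6.
|P| = 25.
|P ∖ Q| = |P| − |P∩Q| = 25 − 6 = 19.00.

19.00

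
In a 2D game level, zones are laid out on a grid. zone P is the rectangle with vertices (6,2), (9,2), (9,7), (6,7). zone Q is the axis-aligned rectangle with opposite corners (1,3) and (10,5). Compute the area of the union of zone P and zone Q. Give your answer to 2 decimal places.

By inclusion–exclusion:
Individual areas: |zone P| = 15, |zone Q| = 18.
|zone P∩zone Q|: x∈[6,9], y∈[3,5] → 3·2 = 6.
|zone P ∪ zone Q| = 33 − 6 = 27.00.

27.00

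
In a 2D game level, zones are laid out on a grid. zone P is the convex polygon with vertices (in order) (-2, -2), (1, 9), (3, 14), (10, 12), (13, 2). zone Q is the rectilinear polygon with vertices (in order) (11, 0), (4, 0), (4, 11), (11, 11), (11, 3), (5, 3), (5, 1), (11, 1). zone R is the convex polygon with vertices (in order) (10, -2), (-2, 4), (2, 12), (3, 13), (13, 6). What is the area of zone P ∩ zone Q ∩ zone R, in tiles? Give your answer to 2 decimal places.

51.14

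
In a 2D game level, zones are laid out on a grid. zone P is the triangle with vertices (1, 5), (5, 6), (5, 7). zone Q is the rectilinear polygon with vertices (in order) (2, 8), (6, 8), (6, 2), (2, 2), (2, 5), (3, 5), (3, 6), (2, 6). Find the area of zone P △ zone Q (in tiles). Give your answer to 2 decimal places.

22.00

|zone P| = 2, |zone Q| = 23, |zone P∩zone Q| = 1.5.
|zone P △ zone Q| = |zone P| + |zone Q| − 2·|zone P∩zone Q| = 2 + 23 − 3 = 22.00.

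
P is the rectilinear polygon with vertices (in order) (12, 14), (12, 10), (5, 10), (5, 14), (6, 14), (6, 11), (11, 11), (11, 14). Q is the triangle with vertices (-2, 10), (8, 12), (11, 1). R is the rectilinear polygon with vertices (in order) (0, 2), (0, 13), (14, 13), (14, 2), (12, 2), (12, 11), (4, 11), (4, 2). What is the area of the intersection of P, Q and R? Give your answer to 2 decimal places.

0.50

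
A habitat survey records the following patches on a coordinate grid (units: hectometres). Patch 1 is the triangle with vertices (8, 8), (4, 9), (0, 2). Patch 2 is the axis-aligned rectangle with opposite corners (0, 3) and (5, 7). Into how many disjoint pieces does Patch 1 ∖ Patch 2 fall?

2

Patch 1 ∖ Patch 2 splits into 2 disjoint pieces (area 7.5179, area 0.381).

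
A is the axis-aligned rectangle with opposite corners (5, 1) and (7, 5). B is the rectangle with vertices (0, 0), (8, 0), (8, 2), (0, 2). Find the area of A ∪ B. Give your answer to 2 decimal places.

By inclusion–exclusion:
Individual areas: |A| = 8, |B| = 16.
|A∩B|: x∈[5,7], y∈[1,2] → 2·1 = 2.
|A ∪ B| = 24 − 2 = 22.00.

22.00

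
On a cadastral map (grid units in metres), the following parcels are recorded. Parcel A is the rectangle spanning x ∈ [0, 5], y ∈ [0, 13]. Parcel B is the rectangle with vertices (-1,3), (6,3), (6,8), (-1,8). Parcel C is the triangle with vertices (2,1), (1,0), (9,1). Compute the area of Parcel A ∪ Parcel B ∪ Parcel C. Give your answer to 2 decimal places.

By inclusion–exclusion:
Individual areas: |Parcel A| = 65, |Parcel B| = 35, |Parcel C| = 3.5.
|Parcel A∩Parcel B|: x∈[0,5], y∈[3,8] → 5·5 = 25.
|Parcel A∩Parcel C| = 2.5.
|Parcel B∩Parcel C| = 0.
|Parcel A∩Parcel B∩Parcel C| = 0.
|Parcel A ∪ Parcel B ∪ Parcel C| = 103.5 − 27.5 + 0 = 76.00.

76.00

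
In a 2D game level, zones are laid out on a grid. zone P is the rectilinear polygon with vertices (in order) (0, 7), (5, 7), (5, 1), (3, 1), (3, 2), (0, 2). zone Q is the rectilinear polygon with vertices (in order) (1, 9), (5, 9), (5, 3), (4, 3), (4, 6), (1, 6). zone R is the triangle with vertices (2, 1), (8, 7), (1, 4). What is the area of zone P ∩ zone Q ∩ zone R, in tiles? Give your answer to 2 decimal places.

2.00

The intersection is the polygon with vertices (5,4), (4,3), (4,5.286), (5,5.714).
By the shoelace formula its area is 2.00.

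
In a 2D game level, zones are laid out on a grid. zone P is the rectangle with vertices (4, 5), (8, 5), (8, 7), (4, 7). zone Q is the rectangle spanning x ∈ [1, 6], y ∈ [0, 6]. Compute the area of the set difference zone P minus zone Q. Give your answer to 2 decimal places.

6.00

|zone P∩zone Q|: x∈[4,6], y∈[5,6] → 2·1 = 2.
|zone P| = 8.
|zone P ∖ zone Q| = |zone P| − |zone P∩zone Q| = 8 − 2 = 6.00.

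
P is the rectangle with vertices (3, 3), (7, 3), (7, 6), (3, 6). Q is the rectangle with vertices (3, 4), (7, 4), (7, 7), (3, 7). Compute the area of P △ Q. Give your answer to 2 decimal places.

|P∩Q|: x∈[3,7], y∈[4,6] → 4·2 = 8.
|P △ Q| = |P| + |Q| − 2·|P∩Q| = 12 + 12 − 16 = 8.00.

8.00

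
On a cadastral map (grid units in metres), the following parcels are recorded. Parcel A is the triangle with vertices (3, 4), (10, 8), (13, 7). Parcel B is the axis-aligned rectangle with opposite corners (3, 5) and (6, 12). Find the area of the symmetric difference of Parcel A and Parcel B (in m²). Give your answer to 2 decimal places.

|Parcel A| = 9.5, |Parcel B| = 21, |Parcel A∩Parcel B| = 0.4464.
|Parcel A △ Parcel B| = |Parcel A| + |Parcel B| − 2·|Parcel A∩Parcel B| = 9.5 + 21 − 0.8929 = 29.61.

29.61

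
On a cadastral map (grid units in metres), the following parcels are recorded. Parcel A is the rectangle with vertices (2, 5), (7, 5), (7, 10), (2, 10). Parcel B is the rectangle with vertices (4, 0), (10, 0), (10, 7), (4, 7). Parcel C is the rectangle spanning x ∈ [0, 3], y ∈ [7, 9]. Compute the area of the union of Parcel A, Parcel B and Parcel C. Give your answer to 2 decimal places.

By inclusion–exclusion:
Individual areas: |Parcel A| = 25, |Parcel B| = 42, |Parcel C| = 6.
|Parcel A∩Parcel B|: x∈[4,7], y∈[5,7] → 3·2 = 6.
|Parcel A∩Parcel C|: x∈[2,3], y∈[7,9] → 1·2 = 2.
|Parcel B∩Parcel C| = 0 (no overlap).
|Parcel A∩Parcel B∩Parcel C| = 0.
|Parcel A ∪ Parcel B ∪ Parcel C| = 73 − 8 + 0 = 65.00.

65.00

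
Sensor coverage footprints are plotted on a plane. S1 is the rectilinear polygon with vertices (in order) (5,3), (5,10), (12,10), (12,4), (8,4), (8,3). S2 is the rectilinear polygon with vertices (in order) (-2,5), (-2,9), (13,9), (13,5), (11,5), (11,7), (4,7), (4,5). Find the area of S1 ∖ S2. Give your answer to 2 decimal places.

29.00

|S1| = 45, |S1∩S2| = 16.
|S1 ∖ S2| = |S1| − |S1∩S2| = 45 − 16 = 29.00.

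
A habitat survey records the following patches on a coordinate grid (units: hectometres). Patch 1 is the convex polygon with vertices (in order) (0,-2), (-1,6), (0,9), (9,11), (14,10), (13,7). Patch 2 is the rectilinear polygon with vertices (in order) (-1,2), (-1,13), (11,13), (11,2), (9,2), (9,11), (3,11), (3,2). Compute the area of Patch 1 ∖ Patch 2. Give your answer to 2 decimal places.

68.75

|Patch 1| = 107, |Patch 1∩Patch 2| = 38.2538.
|Patch 1 ∖ Patch 2| = |Patch 1| − |Patch 1∩Patch 2| = 107 − 38.2538 = 68.75.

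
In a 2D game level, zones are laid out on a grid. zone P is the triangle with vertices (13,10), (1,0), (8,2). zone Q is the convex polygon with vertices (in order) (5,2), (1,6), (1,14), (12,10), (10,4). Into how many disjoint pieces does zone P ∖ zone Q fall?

2

zone P ∖ zone Q splits into 2 disjoint pieces (area 1.1374, area 7.5818).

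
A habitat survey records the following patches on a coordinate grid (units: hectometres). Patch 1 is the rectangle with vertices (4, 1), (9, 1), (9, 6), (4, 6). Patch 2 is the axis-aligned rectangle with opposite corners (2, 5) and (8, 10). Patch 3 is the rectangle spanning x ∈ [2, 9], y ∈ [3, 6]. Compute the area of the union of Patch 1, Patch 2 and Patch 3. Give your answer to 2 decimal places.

By inclusion–exclusion:
Individual areas: |Patch 1| = 25, |Patch 2| = 30, |Patch 3| = 21.
|Patch 1∩Patch 2|: x∈[4,8], y∈[5,6] → 4·1 = 4.
|Patch 1∩Patch 3|: x∈[4,9], y∈[3,6] → 5·3 = 15.
|Patch 2∩Patch 3|: x∈[2,8], y∈[5,6] → 6·1 = 6.
|Patch 1∩Patch 2∩Patch 3| = 4.
|Patch 1 ∪ Patch 2 ∪ Patch 3| = 76 − 25 + 4 = 55.00.

55.00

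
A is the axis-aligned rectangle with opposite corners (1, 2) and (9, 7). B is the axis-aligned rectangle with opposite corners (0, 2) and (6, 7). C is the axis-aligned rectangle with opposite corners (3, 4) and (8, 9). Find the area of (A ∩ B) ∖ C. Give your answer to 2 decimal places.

16.00

|A ∩ B| = 25.
|(A ∩ B) ∩ C| = 9.
|(A ∩ B) ∖ C| = 25 − 9 = 16.00.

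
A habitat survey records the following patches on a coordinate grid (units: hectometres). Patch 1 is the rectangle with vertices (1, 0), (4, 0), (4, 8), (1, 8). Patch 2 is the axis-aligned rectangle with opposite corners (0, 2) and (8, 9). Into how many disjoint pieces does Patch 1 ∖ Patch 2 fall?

1

Patch 1 ∖ Patch 2 is a single connected region.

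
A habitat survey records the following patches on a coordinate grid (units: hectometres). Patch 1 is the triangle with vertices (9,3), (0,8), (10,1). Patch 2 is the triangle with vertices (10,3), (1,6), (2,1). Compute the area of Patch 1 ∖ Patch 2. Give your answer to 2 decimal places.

|Patch 1| = 6.5, |Patch 1∩Patch 2| = 2.8215.
|Patch 1 ∖ Patch 2| = |Patch 1| − |Patch 1∩Patch 2| = 6.5 − 2.8215 = 3.68.

3.68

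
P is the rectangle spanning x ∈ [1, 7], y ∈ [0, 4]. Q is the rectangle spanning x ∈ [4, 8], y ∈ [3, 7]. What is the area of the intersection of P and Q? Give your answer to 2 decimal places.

|P∩Q|: x∈[4,7], y∈[3,4] → 3·1 = 3.

3.00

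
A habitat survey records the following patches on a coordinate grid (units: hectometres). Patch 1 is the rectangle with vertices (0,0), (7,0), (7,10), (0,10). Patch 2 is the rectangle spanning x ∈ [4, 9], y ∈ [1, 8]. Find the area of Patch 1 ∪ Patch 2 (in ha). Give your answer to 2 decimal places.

By inclusion–exclusion:
Individual areas: |Patch 1| = 70, |Patch 2| = 35.
|Patch 1∩Patch 2|: x∈[4,7], y∈[1,8] → 3·7 = 21.
|Patch 1 ∪ Patch 2| = 105 − 21 = 84.00.

84.00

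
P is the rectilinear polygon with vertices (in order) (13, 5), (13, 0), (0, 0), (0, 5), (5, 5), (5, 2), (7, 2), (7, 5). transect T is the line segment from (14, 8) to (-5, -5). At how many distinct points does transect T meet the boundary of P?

The segment meets the boundary at (2.308,0), (5.231,2), (7,3.211), (9.615,5).

4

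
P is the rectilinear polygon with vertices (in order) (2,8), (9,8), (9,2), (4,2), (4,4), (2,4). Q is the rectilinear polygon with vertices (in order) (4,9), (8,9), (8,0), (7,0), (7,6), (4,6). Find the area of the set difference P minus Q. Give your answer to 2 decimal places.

26.00

|P| = 38, |P∩Q| = 12.
|P ∖ Q| = |P| − |P∩Q| = 38 − 12 = 26.00.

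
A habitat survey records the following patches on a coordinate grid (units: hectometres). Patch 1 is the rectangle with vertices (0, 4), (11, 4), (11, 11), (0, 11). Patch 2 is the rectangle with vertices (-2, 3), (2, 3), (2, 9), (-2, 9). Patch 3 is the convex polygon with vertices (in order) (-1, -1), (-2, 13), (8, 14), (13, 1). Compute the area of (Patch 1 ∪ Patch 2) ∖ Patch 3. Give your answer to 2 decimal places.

7.43

|Patch 1 ∪ Patch 2| = 91.
|(Patch 1 ∪ Patch 2) ∩ Patch 3| = 83.5692.
|(Patch 1 ∪ Patch 2) ∖ Patch 3| = 91 − 83.5692 = 7.43.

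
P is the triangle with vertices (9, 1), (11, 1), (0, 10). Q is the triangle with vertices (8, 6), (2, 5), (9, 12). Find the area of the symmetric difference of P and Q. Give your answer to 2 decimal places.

24.45

|P| = 9, |Q| = 17.5, |P∩Q| = 1.0255.
|P △ Q| = |P| + |Q| − 2·|P∩Q| = 9 + 17.5 − 2.0511 = 24.45.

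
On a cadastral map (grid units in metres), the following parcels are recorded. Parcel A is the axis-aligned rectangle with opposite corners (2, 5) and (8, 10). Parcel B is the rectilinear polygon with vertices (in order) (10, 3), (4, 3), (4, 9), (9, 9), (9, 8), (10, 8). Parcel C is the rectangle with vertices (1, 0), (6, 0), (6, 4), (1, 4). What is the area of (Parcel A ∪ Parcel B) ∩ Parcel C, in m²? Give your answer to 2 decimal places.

The region (Parcel A ∪ Parcel B) ∩ Parcel C is the polygon with vertices (4,3), (4,4), (6,4), (6,3).
By the shoelace formula its area is 2.00.

2.00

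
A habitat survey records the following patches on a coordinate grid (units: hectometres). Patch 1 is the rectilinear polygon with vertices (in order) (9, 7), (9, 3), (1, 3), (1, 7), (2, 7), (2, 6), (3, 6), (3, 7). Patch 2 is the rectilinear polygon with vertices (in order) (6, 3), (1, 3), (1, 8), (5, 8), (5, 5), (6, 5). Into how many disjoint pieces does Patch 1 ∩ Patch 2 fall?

1

Patch 1 ∩ Patch 2 is a single connected region.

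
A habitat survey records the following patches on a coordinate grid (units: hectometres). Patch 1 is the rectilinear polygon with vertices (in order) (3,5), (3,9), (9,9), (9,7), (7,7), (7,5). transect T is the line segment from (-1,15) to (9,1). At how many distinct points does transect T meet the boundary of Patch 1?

The segment meets the boundary at (6.143,5), (3.286,9).

2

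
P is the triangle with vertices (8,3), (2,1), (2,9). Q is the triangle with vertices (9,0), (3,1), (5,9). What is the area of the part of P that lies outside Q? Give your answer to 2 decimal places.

|P| = 24, |P∩Q| = 11.6657.
|P ∖ Q| = |P| − |P∩Q| = 24 − 11.6657 = 12.33.

12.33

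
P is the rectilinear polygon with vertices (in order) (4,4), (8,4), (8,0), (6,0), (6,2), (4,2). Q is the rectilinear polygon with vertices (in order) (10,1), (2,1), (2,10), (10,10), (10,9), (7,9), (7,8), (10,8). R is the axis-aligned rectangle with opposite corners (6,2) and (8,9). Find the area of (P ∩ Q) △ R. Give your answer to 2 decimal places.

|P ∩ Q| = 10.
|(P ∩ Q) ∩ R| = 4.
|(P ∩ Q) △ R| = 10 + 14 − 8 = 16.00.

16.00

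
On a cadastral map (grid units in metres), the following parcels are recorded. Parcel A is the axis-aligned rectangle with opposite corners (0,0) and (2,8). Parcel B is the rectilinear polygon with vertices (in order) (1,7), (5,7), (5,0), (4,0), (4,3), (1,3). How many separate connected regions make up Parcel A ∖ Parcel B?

1

Parcel A ∖ Parcel B is a single connected region.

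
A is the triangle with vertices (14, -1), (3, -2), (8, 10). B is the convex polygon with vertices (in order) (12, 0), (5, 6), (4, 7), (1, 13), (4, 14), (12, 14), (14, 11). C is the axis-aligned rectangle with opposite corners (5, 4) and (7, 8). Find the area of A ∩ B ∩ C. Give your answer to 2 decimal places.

The intersection is the polygon with vertices (5.982,5.158), (7,7.6), (7,4.286).
By the shoelace formula its area is 1.69.

1.69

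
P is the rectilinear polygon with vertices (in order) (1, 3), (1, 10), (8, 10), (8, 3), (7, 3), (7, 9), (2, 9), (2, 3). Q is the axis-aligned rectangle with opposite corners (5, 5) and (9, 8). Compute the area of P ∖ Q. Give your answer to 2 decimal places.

|P| = 19, |P∩Q| = 3.
|P ∖ Q| = |P| − |P∩Q| = 19 − 3 = 16.00.

16.00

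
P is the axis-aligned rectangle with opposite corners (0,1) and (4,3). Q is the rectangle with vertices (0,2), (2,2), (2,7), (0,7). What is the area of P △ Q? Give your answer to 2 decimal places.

14.00

|P∩Q|: x∈[0,2], y∈[2,3] → 2·1 = 2.
|P △ Q| = |P| + |Q| − 2·|P∩Q| = 8 + 10 − 4 = 14.00.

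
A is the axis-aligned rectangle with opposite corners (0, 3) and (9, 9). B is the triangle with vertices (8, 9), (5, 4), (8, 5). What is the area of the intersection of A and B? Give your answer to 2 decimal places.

The intersection is the polygon with vertices (8,5), (5,4), (8,9).
By the shoelace formula its area is 6.00.

6.00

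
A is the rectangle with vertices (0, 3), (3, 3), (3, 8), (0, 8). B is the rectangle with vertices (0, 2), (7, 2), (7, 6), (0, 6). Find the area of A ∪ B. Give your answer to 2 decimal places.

By inclusion–exclusion:
Individual areas: |A| = 15, |B| = 28.
|A∩B|: x∈[0,3], y∈[3,6] → 3·3 = 9.
|A ∪ B| = 43 − 9 = 34.00.

34.00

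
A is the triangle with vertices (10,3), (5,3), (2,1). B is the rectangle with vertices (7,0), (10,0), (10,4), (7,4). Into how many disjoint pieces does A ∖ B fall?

A ∖ B is a single connected region.

1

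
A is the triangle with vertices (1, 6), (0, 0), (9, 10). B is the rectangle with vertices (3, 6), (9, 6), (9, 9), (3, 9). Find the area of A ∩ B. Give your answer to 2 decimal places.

The intersection is the polygon with vertices (5.4,6), (3,6), (3,7), (7,9), (8.1,9).
By the shoelace formula its area is 7.25.

7.25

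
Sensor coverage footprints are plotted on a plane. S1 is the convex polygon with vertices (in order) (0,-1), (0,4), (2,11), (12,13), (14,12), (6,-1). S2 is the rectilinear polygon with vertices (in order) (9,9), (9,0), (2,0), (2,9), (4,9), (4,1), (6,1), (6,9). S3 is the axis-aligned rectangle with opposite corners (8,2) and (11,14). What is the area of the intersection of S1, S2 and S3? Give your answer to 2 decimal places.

The intersection is the polygon with vertices (9,9), (9,3.875), (8,2.25), (8,9).
By the shoelace formula its area is 5.94.

5.94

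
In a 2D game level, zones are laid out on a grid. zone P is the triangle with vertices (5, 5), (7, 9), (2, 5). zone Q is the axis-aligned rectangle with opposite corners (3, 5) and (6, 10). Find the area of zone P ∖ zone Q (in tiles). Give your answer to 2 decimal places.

|zone P| = 6, |zone P∩zone Q| = 5.
|zone P ∖ zone Q| = |zone P| − |zone P∩zone Q| = 6 − 5 = 1.00.

1.00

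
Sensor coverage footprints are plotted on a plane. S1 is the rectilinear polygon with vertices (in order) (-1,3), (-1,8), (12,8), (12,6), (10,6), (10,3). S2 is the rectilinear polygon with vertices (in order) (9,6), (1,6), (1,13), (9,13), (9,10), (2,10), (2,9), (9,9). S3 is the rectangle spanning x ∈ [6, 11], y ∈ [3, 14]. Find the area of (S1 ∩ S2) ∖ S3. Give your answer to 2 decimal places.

10.00

|S1 ∩ S2| = 16.
|(S1 ∩ S2) ∩ S3| = 6.
|(S1 ∩ S2) ∖ S3| = 16 − 6 = 10.00.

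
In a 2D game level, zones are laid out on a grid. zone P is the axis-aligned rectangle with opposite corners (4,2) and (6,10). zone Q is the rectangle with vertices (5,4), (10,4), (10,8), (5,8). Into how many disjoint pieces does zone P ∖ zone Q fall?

1

zone P ∖ zone Q is a single connected region.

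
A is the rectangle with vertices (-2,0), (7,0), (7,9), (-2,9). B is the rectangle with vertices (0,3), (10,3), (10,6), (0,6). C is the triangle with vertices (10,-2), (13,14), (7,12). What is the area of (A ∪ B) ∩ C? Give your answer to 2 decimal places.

4.18

The region (A ∪ B) ∩ C is the polygon with vertices (10,6), (10,3), (8.929,3), (8.286,6).
By the shoelace formula its area is 4.18.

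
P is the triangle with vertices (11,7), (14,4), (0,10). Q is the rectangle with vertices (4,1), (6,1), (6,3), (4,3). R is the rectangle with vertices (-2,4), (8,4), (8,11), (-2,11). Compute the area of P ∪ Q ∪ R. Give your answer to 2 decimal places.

81.01

By inclusion–exclusion:
Individual areas: |P| = 12, |Q| = 4, |R| = 70.
|P∩Q| = 0.
|P∩R| = 4.987.
|Q∩R| = 0 (no overlap).
|P∩Q∩R| = 0.
|P ∪ Q ∪ R| = 86 − 4.987 + 0 = 81.01.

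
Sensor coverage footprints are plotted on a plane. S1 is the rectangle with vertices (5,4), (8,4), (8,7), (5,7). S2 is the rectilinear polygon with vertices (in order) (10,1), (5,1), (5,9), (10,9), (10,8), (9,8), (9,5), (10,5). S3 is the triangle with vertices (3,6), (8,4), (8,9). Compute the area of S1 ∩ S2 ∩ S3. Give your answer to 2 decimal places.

7.20

The intersection is the polygon with vertices (8,4), (5,5.2), (5,7), (8,7).
By the shoelace formula its area is 7.20.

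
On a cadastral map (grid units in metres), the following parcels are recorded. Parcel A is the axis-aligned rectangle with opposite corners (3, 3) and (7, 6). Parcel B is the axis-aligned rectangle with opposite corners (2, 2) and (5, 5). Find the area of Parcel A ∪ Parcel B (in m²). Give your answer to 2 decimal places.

17.00

By inclusion–exclusion:
Individual areas: |Parcel A| = 12, |Parcel B| = 9.
|Parcel A∩Parcel B|: x∈[3,5], y∈[3,5] → 2·2 = 4.
|Parcel A ∪ Parcel B| = 21 − 4 = 17.00.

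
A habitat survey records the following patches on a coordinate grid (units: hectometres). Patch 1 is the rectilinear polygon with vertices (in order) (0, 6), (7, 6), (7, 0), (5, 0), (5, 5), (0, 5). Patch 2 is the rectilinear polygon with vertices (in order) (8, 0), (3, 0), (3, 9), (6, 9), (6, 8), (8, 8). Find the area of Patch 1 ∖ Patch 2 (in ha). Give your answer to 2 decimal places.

|Patch 1| = 17, |Patch 1∩Patch 2| = 14.
|Patch 1 ∖ Patch 2| = |Patch 1| − |Patch 1∩Patch 2| = 17 − 14 = 3.00.

3.00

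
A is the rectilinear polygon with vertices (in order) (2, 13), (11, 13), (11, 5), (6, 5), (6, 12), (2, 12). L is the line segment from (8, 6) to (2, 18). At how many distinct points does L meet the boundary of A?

The segment meets the boundary at (4.5,13), (5,12), (6,10).

3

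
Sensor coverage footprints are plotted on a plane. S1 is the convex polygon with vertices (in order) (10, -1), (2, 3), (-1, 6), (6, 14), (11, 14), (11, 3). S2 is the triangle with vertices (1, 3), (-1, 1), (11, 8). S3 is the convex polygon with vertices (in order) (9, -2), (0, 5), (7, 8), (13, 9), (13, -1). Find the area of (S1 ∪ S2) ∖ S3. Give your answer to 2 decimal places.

58.04

|S1 ∪ S2| = 119.0705.
|(S1 ∪ S2) ∩ S3| = 61.0333.
|(S1 ∪ S2) ∖ S3| = 119.0705 − 61.0333 = 58.04.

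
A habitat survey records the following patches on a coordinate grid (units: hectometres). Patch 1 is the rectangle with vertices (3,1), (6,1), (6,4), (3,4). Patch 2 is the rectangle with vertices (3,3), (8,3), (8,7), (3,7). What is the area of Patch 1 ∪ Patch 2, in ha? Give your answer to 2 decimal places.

26.00

By inclusion–exclusion:
Individual areas: |Patch 1| = 9, |Patch 2| = 20.
|Patch 1∩Patch 2|: x∈[3,6], y∈[3,4] → 3·1 = 3.
|Patch 1 ∪ Patch 2| = 29 − 3 = 26.00.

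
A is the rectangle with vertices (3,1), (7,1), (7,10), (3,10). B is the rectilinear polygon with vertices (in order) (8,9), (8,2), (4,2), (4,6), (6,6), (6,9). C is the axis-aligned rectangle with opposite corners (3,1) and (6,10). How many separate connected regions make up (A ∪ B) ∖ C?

1

(A ∪ B) ∖ C is a single connected region.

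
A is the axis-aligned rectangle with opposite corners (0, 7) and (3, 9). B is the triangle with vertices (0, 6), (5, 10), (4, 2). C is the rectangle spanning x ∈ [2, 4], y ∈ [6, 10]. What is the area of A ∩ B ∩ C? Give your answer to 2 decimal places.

The intersection is the polygon with vertices (2,7), (2,7.6), (3,8.4), (3,7).
By the shoelace formula its area is 1.00.

1.00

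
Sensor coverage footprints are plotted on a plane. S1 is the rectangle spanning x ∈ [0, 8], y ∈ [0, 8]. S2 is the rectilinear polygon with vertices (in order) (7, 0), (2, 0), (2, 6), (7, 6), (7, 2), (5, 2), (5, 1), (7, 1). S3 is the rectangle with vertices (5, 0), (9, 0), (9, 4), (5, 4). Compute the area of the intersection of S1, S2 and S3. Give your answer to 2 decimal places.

6.00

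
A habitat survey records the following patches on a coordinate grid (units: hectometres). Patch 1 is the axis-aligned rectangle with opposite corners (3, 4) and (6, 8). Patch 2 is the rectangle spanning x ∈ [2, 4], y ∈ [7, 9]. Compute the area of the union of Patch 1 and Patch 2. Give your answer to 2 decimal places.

15.00

By inclusion–exclusion:
Individual areas: |Patch 1| = 12, |Patch 2| = 4.
|Patch 1∩Patch 2|: x∈[3,4], y∈[7,8] → 1·1 = 1.
|Patch 1 ∪ Patch 2| = 16 − 1 = 15.00.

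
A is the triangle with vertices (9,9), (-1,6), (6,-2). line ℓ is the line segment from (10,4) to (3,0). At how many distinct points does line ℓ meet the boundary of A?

2

The segment meets the boundary at (3.833,0.476), (7.2,2.4).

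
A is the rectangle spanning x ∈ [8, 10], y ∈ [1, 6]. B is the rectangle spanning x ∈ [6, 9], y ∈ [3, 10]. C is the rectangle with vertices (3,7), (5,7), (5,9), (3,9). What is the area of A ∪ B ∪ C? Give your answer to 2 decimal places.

32.00

By inclusion–exclusion:
Individual areas: |A| = 10, |B| = 21, |C| = 4.
|A∩B|: x∈[8,9], y∈[3,6] → 1·3 = 3.
|A∩C| = 0 (no overlap).
|B∩C| = 0 (no overlap).
|A∩B∩C| = 0.
|A ∪ B ∪ C| = 35 − 3 + 0 = 32.00.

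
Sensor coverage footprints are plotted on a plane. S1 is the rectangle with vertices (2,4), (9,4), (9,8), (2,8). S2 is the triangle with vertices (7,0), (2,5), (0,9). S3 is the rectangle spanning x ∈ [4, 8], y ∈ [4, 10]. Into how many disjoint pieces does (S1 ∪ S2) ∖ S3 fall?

(S1 ∪ S2) ∖ S3 splits into 2 disjoint pieces (area 11.2063, area 4).

2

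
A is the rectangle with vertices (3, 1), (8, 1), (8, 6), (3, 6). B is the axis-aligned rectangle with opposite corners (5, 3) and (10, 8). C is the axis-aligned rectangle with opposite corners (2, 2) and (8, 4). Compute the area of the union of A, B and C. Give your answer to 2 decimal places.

By inclusion–exclusion:
Individual areas: |A| = 25, |B| = 25, |C| = 12.
|A∩B|: x∈[5,8], y∈[3,6] → 3·3 = 9.
|A∩C|: x∈[3,8], y∈[2,4] → 5·2 = 10.
|B∩C|: x∈[5,8], y∈[3,4] → 3·1 = 3.
|A∩B∩C| = 3.
|A ∪ B ∪ C| = 62 − 22 + 3 = 43.00.

43.00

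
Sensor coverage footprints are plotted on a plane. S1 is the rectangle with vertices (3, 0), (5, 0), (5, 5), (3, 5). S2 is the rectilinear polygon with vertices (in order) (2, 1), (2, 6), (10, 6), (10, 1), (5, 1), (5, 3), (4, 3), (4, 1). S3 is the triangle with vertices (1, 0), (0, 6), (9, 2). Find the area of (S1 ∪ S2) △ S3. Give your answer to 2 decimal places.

|S1 ∪ S2| = 42.
|(S1 ∪ S2) ∩ S3| = 16.3889.
|(S1 ∪ S2) △ S3| = 42 + 25 − 32.7778 = 34.22.

34.22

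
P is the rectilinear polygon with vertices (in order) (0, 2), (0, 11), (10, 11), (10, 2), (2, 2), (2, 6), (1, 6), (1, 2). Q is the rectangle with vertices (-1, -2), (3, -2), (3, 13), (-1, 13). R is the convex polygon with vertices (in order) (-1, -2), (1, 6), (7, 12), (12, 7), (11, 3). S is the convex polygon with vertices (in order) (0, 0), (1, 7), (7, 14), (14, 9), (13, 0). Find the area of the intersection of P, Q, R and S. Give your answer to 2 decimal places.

7.62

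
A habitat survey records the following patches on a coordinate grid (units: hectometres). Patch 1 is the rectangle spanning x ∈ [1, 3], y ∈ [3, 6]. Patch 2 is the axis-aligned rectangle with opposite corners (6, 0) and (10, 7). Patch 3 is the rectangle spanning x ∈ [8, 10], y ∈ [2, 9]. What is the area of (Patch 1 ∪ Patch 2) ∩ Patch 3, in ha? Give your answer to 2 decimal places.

10.00

The region (Patch 1 ∪ Patch 2) ∩ Patch 3 is the polygon with vertices (10,2), (8,2), (8,7), (10,7).
By the shoelace formula its area is 10.00.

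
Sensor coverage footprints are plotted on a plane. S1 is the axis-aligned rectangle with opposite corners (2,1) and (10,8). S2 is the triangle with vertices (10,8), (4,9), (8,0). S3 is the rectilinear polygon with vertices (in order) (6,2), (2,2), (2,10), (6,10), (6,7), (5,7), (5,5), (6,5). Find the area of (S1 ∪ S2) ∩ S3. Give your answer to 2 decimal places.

23.44

|S1 ∪ S2| = 59.125.
|(S1 ∪ S2) ∩ S3| = 23.44.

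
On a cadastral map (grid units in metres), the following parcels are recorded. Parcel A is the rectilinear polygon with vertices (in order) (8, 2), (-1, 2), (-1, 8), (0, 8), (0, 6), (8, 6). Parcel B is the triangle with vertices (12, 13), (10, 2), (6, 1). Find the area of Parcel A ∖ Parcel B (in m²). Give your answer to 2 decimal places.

|Parcel A| = 38, |Parcel A∩Parcel B| = 2.25.
|Parcel A ∖ Parcel B| = |Parcel A| − |Parcel A∩Parcel B| = 38 − 2.25 = 35.75.

35.75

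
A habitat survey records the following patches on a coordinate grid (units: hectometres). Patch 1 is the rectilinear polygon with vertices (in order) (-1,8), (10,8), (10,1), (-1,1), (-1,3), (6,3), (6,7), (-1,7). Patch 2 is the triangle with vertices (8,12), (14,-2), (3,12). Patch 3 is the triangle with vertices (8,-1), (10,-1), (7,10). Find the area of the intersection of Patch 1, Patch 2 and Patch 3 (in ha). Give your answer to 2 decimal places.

1.14

The intersection is the polygon with vertices (7.318,6.505), (7.182,8), (7.545,8), (8.291,5.266).
By the shoelace formula its area is 1.14.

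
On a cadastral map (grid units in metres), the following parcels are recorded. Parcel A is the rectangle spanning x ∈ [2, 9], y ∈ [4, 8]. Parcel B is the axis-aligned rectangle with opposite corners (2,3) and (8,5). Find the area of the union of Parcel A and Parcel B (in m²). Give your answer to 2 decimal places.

By inclusion–exclusion:
Individual areas: |Parcel A| = 28, |Parcel B| = 12.
|Parcel A∩Parcel B|: x∈[2,8], y∈[4,5] → 6·1 = 6.
|Parcel A ∪ Parcel B| = 40 − 6 = 34.00.

34.00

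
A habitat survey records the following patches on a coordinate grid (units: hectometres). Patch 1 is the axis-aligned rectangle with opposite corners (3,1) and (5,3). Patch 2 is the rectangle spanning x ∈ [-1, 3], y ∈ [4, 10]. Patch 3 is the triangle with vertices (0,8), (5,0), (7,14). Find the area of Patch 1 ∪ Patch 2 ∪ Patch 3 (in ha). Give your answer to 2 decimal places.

57.83

By inclusion–exclusion:
Individual areas: |Patch 1| = 4, |Patch 2| = 24, |Patch 3| = 43.
|Patch 1∩Patch 2| = 0 (no overlap).
|Patch 1∩Patch 3| = 2.5.
|Patch 2∩Patch 3| = 10.6667.
|Patch 1∩Patch 2∩Patch 3| = 0.
|Patch 1 ∪ Patch 2 ∪ Patch 3| = 71 − 13.1667 + 0 = 57.83.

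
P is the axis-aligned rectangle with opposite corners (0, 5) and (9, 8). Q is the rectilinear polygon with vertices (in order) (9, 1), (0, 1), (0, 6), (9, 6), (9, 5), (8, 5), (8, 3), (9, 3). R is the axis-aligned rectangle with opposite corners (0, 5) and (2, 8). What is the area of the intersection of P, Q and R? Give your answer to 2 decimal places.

2.00

The intersection is the polygon with vertices (0,5), (0,6), (2,6), (2,5).
By the shoelace formula its area is 2.00.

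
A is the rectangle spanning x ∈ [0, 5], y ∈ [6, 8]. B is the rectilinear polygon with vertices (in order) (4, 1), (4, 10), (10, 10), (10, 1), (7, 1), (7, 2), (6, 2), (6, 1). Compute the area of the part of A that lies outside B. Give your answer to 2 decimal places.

8.00

|A| = 10, |A∩B| = 2.
|A ∖ B| = |A| − |A∩B| = 10 − 2 = 8.00.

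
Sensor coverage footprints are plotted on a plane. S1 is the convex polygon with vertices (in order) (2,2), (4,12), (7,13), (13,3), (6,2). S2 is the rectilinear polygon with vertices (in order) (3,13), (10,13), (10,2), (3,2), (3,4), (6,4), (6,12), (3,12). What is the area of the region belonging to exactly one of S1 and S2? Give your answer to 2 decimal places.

43.29

|S1| = 74, |S2| = 53, |S1∩S2| = 41.8571.
|S1 △ S2| = |S1| + |S2| − 2·|S1∩S2| = 74 + 53 − 83.7143 = 43.29.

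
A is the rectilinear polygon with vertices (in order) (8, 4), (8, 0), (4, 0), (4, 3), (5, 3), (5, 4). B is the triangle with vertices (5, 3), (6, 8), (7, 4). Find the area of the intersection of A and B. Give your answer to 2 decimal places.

0.90

The intersection is the polygon with vertices (7,4), (5,3), (5.2,4).
By the shoelace formula its area is 0.90.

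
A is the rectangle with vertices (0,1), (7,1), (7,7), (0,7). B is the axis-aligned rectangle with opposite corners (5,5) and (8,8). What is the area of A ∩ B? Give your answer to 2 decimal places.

4.00

|A∩B|: x∈[5,7], y∈[5,7] → 2·2 = 4.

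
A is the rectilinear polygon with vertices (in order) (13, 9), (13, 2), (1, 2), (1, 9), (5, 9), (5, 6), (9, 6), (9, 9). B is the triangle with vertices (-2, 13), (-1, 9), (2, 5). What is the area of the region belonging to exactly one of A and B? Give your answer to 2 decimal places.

|A| = 72, |B| = 4, |A∩B| = 0.3333.
|A △ B| = |A| + |B| − 2·|A∩B| = 72 + 4 − 0.6667 = 75.33.

75.33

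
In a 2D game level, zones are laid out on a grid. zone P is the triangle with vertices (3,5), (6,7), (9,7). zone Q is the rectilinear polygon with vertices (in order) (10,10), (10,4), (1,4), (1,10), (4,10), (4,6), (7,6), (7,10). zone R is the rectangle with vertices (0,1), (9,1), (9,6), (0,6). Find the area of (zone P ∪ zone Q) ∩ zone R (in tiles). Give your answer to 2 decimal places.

The region (zone P ∪ zone Q) ∩ zone R is the polygon with vertices (1,4), (1,6), (4,6), (4.5,6), (6,6), (7,6), (9,6), (9,4).
By the shoelace formula its area is 16.00.

16.00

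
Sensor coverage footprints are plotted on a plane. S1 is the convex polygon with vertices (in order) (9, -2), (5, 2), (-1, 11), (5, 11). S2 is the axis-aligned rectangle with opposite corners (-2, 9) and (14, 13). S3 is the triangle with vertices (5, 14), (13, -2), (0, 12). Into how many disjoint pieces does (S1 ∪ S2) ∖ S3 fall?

2

(S1 ∪ S2) ∖ S3 splits into 2 disjoint pieces (area 40.6984, area 30).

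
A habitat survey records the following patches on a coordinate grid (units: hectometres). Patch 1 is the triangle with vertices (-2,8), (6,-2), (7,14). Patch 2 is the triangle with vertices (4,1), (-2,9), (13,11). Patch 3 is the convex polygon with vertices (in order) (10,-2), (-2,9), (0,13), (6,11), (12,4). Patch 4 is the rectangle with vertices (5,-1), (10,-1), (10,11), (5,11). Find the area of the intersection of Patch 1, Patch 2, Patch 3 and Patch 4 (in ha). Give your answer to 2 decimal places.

10.95

The intersection is the polygon with vertices (5,2.583), (5,9.933), (6.718,10.162), (6.757,10.117), (6.351,3.612), (5.233,2.37).
By the shoelace formula its area is 10.95.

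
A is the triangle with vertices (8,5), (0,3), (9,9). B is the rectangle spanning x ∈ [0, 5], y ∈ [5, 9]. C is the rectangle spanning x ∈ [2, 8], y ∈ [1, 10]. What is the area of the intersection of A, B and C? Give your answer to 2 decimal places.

The intersection is the polygon with vertices (5,5), (3,5), (5,6.333).
By the shoelace formula its area is 1.33.

1.33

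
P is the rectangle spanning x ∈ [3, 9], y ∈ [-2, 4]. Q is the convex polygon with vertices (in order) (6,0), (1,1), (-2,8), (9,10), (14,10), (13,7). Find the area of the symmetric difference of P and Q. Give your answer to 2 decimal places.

98.80

|P| = 36, |Q| = 100, |P∩Q| = 18.6.
|P △ Q| = |P| + |Q| − 2·|P∩Q| = 36 + 100 − 37.2 = 98.80.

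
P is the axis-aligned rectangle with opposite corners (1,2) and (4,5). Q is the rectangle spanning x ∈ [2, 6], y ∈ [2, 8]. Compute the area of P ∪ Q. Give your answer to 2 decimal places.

27.00

By inclusion–exclusion:
Individual areas: |P| = 9, |Q| = 24.
|P∩Q|: x∈[2,4], y∈[2,5] → 2·3 = 6.
|P ∪ Q| = 33 − 6 = 27.00.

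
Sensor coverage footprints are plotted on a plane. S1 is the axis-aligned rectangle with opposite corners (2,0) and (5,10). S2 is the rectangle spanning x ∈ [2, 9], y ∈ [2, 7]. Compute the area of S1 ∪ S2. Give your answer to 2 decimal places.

50.00

By inclusion–exclusion:
Individual areas: |S1| = 30, |S2| = 35.
|S1∩S2|: x∈[2,5], y∈[2,7] → 3·5 = 15.
|S1 ∪ S2| = 65 − 15 = 50.00.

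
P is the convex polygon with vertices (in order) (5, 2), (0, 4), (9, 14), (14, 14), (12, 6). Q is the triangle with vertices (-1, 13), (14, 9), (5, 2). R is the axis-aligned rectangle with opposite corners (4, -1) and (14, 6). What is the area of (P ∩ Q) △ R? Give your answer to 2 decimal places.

|P ∩ Q| = 49.8097.
|(P ∩ Q) ∩ R| = 13.369.
|(P ∩ Q) △ R| = 49.8097 + 70 − 26.7381 = 93.07.

93.07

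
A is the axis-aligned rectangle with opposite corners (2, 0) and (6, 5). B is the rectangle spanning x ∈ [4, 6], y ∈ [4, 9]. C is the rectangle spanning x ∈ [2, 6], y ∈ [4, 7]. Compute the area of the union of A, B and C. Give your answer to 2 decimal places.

32.00

By inclusion–exclusion:
Individual areas: |A| = 20, |B| = 10, |C| = 12.
|A∩B|: x∈[4,6], y∈[4,5] → 2·1 = 2.
|A∩C|: x∈[2,6], y∈[4,5] → 4·1 = 4.
|B∩C|: x∈[4,6], y∈[4,7] → 2·3 = 6.
|A∩B∩C| = 2.
|A ∪ B ∪ C| = 42 − 12 + 2 = 32.00.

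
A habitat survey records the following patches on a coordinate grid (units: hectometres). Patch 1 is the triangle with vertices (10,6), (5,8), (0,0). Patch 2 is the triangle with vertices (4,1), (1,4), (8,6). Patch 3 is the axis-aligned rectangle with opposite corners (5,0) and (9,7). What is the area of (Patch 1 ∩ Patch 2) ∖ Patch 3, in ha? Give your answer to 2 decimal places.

6.39

|Patch 1 ∩ Patch 2| = 10.2962.
|(Patch 1 ∩ Patch 2) ∩ Patch 3| = 3.9066.
|(Patch 1 ∩ Patch 2) ∖ Patch 3| = 10.2962 − 3.9066 = 6.39.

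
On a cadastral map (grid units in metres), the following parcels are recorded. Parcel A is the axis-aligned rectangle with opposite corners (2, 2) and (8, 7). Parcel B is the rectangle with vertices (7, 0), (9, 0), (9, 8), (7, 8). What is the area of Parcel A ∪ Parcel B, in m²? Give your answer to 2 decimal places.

By inclusion–exclusion:
Individual areas: |Parcel A| = 30, |Parcel B| = 16.
|Parcel A∩Parcel B|: x∈[7,8], y∈[2,7] → 1·5 = 5.
|Parcel A ∪ Parcel B| = 46 − 5 = 41.00.

41.00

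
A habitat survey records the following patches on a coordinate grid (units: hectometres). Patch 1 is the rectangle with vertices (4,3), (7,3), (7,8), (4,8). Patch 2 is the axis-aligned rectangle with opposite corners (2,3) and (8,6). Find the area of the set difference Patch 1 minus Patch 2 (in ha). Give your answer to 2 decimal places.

|Patch 1∩Patch 2|: x∈[4,7], y∈[3,6] → 3·3 = 9.
|Patch 1| = 15.
|Patch 1 ∖ Patch 2| = |Patch 1| − |Patch 1∩Patch 2| = 15 − 9 = 6.00.

6.00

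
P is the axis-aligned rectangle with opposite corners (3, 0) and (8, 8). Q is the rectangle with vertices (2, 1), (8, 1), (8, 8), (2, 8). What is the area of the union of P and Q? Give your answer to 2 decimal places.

47.00

By inclusion–exclusion:
Individual areas: |P| = 40, |Q| = 42.
|P∩Q|: x∈[3,8], y∈[1,8] → 5·7 = 35.
|P ∪ Q| = 82 − 35 = 47.00.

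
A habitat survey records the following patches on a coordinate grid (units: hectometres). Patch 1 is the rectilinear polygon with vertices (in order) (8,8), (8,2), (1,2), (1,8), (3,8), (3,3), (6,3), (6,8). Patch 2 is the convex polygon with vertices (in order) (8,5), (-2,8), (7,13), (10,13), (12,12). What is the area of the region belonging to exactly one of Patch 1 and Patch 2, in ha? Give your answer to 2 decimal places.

70.90

|Patch 1| = 27, |Patch 2| = 59.5, |Patch 1∩Patch 2| = 7.8.
|Patch 1 △ Patch 2| = |Patch 1| + |Patch 2| − 2·|Patch 1∩Patch 2| = 27 + 59.5 − 15.6 = 70.90.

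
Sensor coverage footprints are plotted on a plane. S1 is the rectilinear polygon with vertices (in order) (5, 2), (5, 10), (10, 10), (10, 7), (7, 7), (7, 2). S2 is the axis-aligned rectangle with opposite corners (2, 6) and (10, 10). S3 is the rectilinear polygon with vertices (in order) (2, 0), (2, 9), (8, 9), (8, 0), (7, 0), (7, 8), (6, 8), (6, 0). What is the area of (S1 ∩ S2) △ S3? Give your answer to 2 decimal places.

|S1 ∩ S2| = 17.
|(S1 ∩ S2) ∩ S3| = 6.
|(S1 ∩ S2) △ S3| = 17 + 46 − 12 = 51.00.

51.00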